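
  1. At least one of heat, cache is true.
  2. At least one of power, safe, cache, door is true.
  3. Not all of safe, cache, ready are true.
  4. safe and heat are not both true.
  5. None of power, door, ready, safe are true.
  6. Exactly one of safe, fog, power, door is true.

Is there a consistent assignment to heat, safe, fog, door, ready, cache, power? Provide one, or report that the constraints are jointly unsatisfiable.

heat: False; safe: False; fog: True; door: False; ready: False; cache: True; power: False

  (1) {heat, cache}: 1 true — at least one ✓
  (2) {power, safe, cache, door}: 1 true — at least one ✓
  (3) {safe, cache, ready}: 1/3 true — not all ✓
  (4) safe=F, heat=F — not both ✓
  (5) {power, door, ready, safe}: 0 true — none ✓
  (6) {safe, fog, power, door}: 1 true — exactly one ✓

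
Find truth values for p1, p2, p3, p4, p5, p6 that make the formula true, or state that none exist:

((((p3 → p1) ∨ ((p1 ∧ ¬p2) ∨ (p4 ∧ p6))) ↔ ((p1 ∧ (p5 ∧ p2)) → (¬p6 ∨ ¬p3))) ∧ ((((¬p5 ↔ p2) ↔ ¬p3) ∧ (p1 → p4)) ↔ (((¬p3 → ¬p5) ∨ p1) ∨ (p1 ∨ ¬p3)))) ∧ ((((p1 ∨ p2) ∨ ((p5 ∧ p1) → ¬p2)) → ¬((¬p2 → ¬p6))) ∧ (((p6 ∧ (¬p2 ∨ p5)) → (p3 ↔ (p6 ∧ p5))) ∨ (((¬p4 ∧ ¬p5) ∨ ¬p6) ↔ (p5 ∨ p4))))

Unsatisfiable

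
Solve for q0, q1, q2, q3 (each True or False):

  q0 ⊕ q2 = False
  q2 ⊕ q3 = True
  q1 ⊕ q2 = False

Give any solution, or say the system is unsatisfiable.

q0 = False, q1 = False, q2 = False, q3 = True

q0 ⊕ q2 = F ⊕ F = False ✓
q2 ⊕ q3 = F ⊕ T = True ✓
q1 ⊕ q2 = F ⊕ F = False ✓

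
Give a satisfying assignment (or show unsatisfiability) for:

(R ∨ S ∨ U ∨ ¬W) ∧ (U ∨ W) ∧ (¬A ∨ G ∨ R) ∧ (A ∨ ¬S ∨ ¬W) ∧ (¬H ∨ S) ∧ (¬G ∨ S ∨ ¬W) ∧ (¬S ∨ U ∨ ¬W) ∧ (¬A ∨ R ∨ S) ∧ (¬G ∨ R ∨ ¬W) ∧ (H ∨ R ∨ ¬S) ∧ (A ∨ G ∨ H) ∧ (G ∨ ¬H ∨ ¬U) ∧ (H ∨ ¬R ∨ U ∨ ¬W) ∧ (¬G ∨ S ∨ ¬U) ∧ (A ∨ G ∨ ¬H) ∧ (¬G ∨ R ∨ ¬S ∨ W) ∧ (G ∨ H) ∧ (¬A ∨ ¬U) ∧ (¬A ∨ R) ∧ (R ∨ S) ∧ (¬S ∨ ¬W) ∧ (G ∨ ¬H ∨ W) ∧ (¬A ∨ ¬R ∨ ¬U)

U = True, W = False, A = False, R = True, G = True, S = True, H = True

Try U = False:
  (U ∨ W) forces W = True.
  (¬S ∨ U ∨ ¬W) forces S = False.
  (R ∨ S ∨ U ∨ ¬W) forces R = True.
  (¬H ∨ S) forces H = False.
  clause (H ∨ ¬R ∨ U ∨ ¬W) is falsified — backtrack.
So U = True.
  then (¬A ∨ ¬U) forces A = False.
Set W = False.
Try R = False:
  (R ∨ S) forces S = True.
  (H ∨ R ∨ ¬S) forces H = True.
  (G ∨ ¬H ∨ ¬U) forces G = True.
  clause (¬G ∨ R ∨ ¬S ∨ W) is falsified — backtrack.
So R = True.
Try G = False:
  (A ∨ G ∨ H) forces H = True.
  clause (G ∨ ¬H ∨ ¬U) is falsified — backtrack.
So G = True.
  then (¬G ∨ S ∨ ¬U) forces S = True.
Set H = True.
All clauses satisfied.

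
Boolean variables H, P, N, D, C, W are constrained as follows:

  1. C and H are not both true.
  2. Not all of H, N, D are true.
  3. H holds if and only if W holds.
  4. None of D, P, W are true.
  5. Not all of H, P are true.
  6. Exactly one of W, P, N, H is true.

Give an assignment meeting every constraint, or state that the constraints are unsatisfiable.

H=F; P=F; N=T; D=F; C=T; W=F

  (1) C=T, H=F — not both ✓
  (2) {H, N, D}: 1/3 true — not all ✓
  (3) H=F, W=F — same ✓
  (4) {D, P, W}: 0 true — none ✓
  (5) {H, P}: 0/2 true — not all ✓
  (6) {W, P, N, H}: 1 true — exactly one ✓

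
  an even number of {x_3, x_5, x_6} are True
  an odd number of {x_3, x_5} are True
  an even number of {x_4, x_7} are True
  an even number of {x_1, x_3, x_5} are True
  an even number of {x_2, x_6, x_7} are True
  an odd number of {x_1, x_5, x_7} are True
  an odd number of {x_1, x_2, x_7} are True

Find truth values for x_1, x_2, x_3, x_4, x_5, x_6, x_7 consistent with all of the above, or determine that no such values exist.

Unsatisfiable — no assignment works.

Adding constraints 1, 4, 5, 7 mod 2: every variable appears an even number of times on the left, so the left side is 0.
But the right sides sum to 1 (mod 2). 0 ≠ 1 — the system is inconsistent.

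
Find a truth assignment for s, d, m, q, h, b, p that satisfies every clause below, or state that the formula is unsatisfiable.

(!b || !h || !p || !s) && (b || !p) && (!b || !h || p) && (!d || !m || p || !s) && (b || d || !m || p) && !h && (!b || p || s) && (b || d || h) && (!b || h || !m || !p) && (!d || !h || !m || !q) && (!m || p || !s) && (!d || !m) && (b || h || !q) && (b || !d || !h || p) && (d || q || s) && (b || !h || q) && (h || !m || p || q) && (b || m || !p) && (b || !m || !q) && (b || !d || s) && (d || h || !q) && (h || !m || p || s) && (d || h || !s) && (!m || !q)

Unit clause (!h) forces h = False.
Set s = True.
  then (d || h || !s) forces d = True.
  then (!d || !m) forces m = False.
Set q = False.
Set b = True.
Set p = False.
All clauses satisfied.

s = True, d = True, m = False, q = False, h = False, b = True, p = False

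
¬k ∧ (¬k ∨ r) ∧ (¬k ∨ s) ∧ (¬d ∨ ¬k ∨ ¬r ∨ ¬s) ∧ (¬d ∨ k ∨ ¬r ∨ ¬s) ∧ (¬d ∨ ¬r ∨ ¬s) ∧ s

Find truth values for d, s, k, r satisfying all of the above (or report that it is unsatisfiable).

d = True; s = True; k = False; r = False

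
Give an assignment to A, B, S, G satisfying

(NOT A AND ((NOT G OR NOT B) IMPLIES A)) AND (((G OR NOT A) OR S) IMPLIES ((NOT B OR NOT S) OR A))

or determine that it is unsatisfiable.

A: False, B: True, S: False, G: True

  NOT A AND ((NOT G OR NOT B) IMPLIES A) = True
    NOT A = True
    (NOT G OR NOT B) IMPLIES A = True
      NOT G OR NOT B = False
        NOT G = False
        NOT B = False
  ((G OR NOT A) OR S) IMPLIES ((NOT B OR NOT S) OR A) = True
    (G OR NOT A) OR S = True
      G OR NOT A = True
        NOT A = True
    (NOT B OR NOT S) OR A = True
      NOT B OR NOT S = True
        NOT B = False
        NOT S = True
Both conjuncts True, so the formula holds.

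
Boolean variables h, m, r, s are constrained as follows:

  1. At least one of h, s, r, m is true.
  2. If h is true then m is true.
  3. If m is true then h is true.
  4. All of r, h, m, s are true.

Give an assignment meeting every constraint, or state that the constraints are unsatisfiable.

h=T; m=T; r=T; s=T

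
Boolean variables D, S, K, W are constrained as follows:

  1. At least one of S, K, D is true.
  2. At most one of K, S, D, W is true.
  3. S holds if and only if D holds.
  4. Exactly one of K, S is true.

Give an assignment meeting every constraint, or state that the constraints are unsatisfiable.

D = False, S = False, K = True, W = False

  (1) {S, K, D}: 1 true — at least one ✓
  (2) {K, S, D, W}: 1 true — at most one ✓
  (3) S=F, D=F — same ✓
  (4) {K, S}: 1 true — exactly one ✓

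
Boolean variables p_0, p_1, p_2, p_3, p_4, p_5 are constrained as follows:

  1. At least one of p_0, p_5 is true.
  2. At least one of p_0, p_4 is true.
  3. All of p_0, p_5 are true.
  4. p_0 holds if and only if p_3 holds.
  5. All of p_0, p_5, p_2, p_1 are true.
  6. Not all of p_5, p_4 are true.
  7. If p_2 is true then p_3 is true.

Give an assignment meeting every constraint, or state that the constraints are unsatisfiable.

p_0 = True, p_1 = True, p_2 = True, p_3 = True, p_4 = False, p_5 = True

  (1) {p_0, p_5}: 2 true — at least one ✓
  (2) {p_0, p_4}: 1 true — at least one ✓
  (3) {p_0, p_5}: all 2 true ✓
  (4) p_0=T, p_3=T — same ✓
  (5) {p_0, p_5, p_2, p_1}: all 4 true ✓
  (6) {p_5, p_4}: 1/2 true — not all ✓
  (7) p_2=T ⇒ p_3: T ✓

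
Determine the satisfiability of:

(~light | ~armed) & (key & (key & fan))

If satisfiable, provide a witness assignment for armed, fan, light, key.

armed: False; fan: True; light: False; key: True

  ~light | ~armed = True
    ~light = True
    ~armed = True
  key & (key & fan) = True
    key & fan = True
Both conjuncts True, so the formula holds.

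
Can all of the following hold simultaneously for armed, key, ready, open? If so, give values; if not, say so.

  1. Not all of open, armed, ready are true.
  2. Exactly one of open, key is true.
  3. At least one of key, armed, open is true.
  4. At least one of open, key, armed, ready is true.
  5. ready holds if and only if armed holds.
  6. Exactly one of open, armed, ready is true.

armed=F, key=F, ready=F, open=T

  (1) {open, armed, ready}: 1/3 true — not all ✓
  (2) {open, key}: 1 true — exactly one ✓
  (3) {key, armed, open}: 1 true — at least one ✓
  (4) {open, key, armed, ready}: 1 true — at least one ✓
  (5) ready=F, armed=F — same ✓
  (6) {open, armed, ready}: 1 true — exactly one ✓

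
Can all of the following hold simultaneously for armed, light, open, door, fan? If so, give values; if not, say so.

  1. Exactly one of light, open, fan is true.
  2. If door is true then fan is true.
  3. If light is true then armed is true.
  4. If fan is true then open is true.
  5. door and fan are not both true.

armed: True, light: True, open: False, door: False, fan: False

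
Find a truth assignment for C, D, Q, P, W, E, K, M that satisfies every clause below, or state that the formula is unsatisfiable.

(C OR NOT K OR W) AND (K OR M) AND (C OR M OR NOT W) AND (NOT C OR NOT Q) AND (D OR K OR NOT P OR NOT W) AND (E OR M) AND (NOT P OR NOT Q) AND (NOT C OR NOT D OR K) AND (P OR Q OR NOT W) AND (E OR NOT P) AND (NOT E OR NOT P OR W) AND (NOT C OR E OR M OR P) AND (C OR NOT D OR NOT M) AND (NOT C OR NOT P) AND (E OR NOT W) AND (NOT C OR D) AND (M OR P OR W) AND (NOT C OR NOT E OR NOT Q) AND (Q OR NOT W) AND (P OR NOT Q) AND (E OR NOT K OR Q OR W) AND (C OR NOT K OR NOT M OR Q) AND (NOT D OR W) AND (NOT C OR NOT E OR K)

Try C = True:
  (NOT C OR NOT Q) forces Q = False.
  (NOT C OR NOT P) forces P = False.
  (P OR Q OR NOT W) forces W = False.
  (NOT C OR D) forces D = True.
  clause (NOT D OR W) is falsified — backtrack.
So C = False.
Set D = False.
Set Q = False.
  then (Q OR NOT W) forces W = False.
  then (C OR NOT K OR W) forces K = False.
  then (K OR M) forces M = True.
Set P = False.
Set E = False.
All clauses satisfied.

C = False; D = False; Q = False; P = False; W = False; E = False; K = False; M = True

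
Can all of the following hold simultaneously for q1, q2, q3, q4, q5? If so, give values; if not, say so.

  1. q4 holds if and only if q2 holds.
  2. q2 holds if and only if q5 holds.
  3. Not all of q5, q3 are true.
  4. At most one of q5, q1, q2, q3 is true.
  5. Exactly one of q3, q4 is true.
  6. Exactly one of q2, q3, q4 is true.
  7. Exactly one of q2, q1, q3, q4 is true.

q1 = False; q2 = False; q3 = True; q4 = False; q5 = False

  (1) q4=F, q2=F — same ✓
  (2) q2=F, q5=F — same ✓
  (3) {q5, q3}: 1/2 true — not all ✓
  (4) {q5, q1, q2, q3}: 1 true — at most one ✓
  (5) {q3, q4}: 1 true — exactly one ✓
  (6) {q2, q3, q4}: 1 true — exactly one ✓
  (7) {q2, q1, q3, q4}: 1 true — exactly one ✓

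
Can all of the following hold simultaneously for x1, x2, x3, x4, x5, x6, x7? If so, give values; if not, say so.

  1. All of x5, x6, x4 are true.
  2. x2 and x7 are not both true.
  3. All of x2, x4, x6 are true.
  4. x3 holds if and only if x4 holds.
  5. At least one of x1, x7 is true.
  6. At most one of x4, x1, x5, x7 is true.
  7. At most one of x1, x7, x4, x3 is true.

Unsatisfiable

Case x4 = True:
  (1) forces x5 = True.
  Constraint (6) is violated (x4=T, x5=T) — contradiction.
Case x4 = False:
  Constraint (1) is violated (x4=F) — contradiction.
Both cases fail — unsatisfiable.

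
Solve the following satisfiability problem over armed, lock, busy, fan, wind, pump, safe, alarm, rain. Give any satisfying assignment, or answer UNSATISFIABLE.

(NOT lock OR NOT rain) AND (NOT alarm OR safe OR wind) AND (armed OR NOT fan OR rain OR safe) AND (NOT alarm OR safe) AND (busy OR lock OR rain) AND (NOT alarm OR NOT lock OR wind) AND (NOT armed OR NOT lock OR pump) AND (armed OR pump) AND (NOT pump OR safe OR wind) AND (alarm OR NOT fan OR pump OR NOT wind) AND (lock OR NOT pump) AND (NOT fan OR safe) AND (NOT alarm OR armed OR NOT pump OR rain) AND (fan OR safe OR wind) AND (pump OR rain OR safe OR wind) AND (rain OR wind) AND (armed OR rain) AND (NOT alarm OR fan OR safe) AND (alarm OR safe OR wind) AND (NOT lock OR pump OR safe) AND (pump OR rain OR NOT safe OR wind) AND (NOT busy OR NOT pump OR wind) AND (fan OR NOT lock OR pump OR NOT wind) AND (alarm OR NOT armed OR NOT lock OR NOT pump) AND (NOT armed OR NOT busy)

Set armed = True.
  then (NOT armed OR NOT busy) forces busy = False.
Set lock = False.
  then (busy OR lock OR rain) forces rain = True.
  then (lock OR NOT pump) forces pump = False.
Set fan = False.
Set wind = False.
  then (fan OR safe OR wind) forces safe = True.
Set alarm = True.
All clauses satisfied.

armed=T; lock=F; busy=F; fan=F; wind=F; pump=F; safe=T; alarm=T; rain=T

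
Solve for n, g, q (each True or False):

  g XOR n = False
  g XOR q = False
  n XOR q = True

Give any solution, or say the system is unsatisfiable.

Adding constraints 1, 2, 3 mod 2: every variable appears an even number of times on the left, so the left side is 0.
But the right sides sum to 1 (mod 2). 0 ≠ 1 — the system is inconsistent.

No satisfying assignment exists.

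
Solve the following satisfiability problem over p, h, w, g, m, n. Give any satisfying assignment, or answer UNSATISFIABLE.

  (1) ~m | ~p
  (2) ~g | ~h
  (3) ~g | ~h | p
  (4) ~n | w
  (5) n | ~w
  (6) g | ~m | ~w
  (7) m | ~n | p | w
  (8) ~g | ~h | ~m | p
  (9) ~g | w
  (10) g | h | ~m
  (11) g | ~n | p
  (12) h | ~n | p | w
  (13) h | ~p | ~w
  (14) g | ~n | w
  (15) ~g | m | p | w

Set p = True.
  then (~m | ~p) forces m = False.
Set h = True.
  then (~g | ~h) forces g = False.
Set w = False.
  then (~n | w) forces n = False.
All clauses satisfied.

p=T; h=T; w=F; g=F; m=F; n=F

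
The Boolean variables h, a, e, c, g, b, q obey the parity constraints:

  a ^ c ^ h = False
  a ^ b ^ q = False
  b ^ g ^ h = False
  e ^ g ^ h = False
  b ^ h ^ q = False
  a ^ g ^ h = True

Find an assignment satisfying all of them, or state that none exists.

h = False; a = False; e = True; c = False; g = True; b = True; q = True

a ^ c ^ h = F ^ F ^ F = False ✓
a ^ b ^ q = F ^ T ^ T = False ✓
b ^ g ^ h = T ^ T ^ F = False ✓
e ^ g ^ h = T ^ T ^ F = False ✓
b ^ h ^ q = T ^ F ^ T = False ✓
a ^ g ^ h = F ^ T ^ F = True ✓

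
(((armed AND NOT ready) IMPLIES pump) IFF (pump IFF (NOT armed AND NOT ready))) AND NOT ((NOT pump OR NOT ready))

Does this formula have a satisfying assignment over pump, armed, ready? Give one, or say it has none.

Case ready = True: the formula simplifies to NOT pump AND NOT (NOT pump).
  pump = True: the conjunct NOT pump is False.
  pump = False: the conjunct NOT (NOT pump) becomes NOT (NOT False) = False.
Case ready = False: the conjunct NOT ((NOT pump OR NOT ready)) becomes NOT ((NOT pump OR True)) = False.
Both cases fail — unsatisfiable.

Unsatisfiable — no assignment works.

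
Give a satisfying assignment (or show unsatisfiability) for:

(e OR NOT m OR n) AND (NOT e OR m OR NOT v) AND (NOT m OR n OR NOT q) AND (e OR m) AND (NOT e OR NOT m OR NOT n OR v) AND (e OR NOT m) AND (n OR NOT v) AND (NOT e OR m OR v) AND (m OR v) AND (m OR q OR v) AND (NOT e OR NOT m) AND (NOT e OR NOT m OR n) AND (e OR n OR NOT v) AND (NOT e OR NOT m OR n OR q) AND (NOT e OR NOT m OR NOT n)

No satisfying assignment exists.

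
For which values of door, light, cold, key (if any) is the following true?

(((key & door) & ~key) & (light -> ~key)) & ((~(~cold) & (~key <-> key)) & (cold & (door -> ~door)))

UNSATISFIABLE

The conjunct ~key <-> key is unsatisfiable on its own:
  key=F: evaluates to False.
  key=T: evaluates to False.
So the whole conjunction is unsatisfiable.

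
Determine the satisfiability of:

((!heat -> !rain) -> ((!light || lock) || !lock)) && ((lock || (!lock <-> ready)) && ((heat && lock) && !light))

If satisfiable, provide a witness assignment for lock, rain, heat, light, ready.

lock=T; rain=F; heat=T; light=F; ready=T

  (!heat -> !rain) -> ((!light || lock) || !lock) = True
    !heat -> !rain = True
      !heat = False
      !rain = True
    (!light || lock) || !lock = True
      !light || lock = True
        !light = True
      !lock = False
  (lock || (!lock <-> ready)) && ((heat && lock) && !light) = True
    lock || (!lock <-> ready) = True
      !lock <-> ready = False
        !lock = False
    (heat && lock) && !light = True
      heat && lock = True
      !light = True
Both conjuncts True, so the formula holds.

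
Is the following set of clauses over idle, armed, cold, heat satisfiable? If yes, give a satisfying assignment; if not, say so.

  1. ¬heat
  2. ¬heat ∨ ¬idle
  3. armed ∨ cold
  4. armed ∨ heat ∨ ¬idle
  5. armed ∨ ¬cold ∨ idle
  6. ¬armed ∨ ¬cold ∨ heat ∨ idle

idle = True, armed = True, cold = False, heat = False

Unit clause (¬heat) forces heat = False.
Set idle = True.
  then (armed ∨ heat ∨ ¬idle) forces armed = True.
Set cold = False.
Check each clause:
  (¬heat): ¬heat holds.
  (¬heat ∨ ¬idle): ¬heat holds.
  (armed ∨ cold): armed holds.
  (armed ∨ heat ∨ ¬idle): armed holds.
  (armed ∨ ¬cold ∨ idle): armed holds.
  (¬armed ∨ ¬cold ∨ heat ∨ idle): ¬cold holds.
All clauses satisfied.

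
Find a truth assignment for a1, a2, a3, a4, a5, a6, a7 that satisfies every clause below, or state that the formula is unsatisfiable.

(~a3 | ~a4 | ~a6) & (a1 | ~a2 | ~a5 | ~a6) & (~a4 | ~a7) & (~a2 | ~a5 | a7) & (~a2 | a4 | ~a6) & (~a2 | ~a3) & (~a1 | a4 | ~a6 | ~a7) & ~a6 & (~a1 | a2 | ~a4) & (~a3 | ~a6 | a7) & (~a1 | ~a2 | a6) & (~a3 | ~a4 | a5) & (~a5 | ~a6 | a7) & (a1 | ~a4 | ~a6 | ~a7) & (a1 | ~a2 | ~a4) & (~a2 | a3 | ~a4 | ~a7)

Unit clause (~a6) forces a6 = False.
Set a1 = False.
Set a2 = False.
Set a3 = True.
Set a4 = False.
Set a5 = True.
Set a7 = True.
All clauses satisfied.

a1 = False; a2 = False; a3 = True; a4 = False; a5 = True; a6 = False; a7 = True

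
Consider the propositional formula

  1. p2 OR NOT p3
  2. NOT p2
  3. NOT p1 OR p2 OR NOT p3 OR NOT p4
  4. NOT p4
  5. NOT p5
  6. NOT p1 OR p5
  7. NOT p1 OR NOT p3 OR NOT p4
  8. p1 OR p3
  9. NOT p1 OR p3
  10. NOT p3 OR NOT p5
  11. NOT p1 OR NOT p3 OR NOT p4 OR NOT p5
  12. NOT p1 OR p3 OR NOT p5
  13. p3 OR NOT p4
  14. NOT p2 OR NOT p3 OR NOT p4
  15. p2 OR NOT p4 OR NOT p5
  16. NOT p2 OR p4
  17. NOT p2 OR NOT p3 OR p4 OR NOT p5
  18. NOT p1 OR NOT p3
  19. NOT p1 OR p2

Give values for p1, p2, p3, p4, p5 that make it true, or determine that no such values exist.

Unsatisfiable — no assignment works.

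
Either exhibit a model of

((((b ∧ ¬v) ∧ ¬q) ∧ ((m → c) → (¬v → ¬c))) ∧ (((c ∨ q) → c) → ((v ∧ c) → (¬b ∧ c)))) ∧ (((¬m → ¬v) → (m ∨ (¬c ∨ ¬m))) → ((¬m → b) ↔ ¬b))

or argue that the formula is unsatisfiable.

UNSATISFIABLE

Case v = True: the conjunct ¬v is False.
Case v = False: the formula simplifies to ((b ∧ ¬q) ∧ ((m → c) → ¬c)) ∧ ((m ∨ (¬c ∨ ¬m)) → ((¬m → b) ↔ ¬b)).
  c = True: the conjunct (m → c) → ¬c becomes (m → True) → ¬True = False.
  c = False: simplifies to (b ∧ ¬q) ∧ ((¬m → b) ↔ ¬b).
    b = True: the conjunct (¬m → b) ↔ ¬b becomes (¬m → True) ↔ ¬True = False.
    b = False: the conjunct b is False.
Both cases fail — unsatisfiable.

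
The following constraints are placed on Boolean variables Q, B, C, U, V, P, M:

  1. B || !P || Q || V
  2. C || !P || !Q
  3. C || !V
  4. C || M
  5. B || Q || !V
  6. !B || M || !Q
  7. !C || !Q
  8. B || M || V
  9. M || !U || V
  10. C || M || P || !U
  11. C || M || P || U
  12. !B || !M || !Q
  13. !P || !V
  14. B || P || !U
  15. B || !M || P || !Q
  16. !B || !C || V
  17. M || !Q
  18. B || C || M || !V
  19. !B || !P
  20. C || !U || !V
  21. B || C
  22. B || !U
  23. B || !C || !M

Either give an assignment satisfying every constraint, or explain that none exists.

Set Q = False.
Set B = True.
  then (!B || !P) forces P = False.
Set C = False.
  then (C || !V) forces V = False.
  then (C || M) forces M = True.
Set U = False.
All clauses satisfied.

Q: False, B: True, C: False, U: False, V: False, P: False, M: True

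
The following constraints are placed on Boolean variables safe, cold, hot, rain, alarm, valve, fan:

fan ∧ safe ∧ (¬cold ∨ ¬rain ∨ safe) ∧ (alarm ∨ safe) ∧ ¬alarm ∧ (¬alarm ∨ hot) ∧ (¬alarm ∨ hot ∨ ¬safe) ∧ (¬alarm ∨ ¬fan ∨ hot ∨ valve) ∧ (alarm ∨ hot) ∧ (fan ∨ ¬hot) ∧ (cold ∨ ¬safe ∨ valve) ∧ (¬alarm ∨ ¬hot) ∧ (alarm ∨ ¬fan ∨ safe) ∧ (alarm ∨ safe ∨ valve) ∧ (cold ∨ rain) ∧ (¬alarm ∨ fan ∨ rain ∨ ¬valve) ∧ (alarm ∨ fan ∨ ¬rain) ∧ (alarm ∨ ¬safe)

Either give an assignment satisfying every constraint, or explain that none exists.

No satisfying assignment exists.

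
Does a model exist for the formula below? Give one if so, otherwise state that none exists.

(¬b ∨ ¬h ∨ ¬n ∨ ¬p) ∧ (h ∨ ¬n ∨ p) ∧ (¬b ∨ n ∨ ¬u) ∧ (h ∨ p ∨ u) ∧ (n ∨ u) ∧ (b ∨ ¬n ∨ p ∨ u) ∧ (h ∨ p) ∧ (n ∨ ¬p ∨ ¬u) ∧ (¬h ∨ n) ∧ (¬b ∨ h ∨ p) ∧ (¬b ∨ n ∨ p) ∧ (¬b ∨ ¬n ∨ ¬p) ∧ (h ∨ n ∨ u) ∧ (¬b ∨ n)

n: True, p: False, u: True, b: False, h: True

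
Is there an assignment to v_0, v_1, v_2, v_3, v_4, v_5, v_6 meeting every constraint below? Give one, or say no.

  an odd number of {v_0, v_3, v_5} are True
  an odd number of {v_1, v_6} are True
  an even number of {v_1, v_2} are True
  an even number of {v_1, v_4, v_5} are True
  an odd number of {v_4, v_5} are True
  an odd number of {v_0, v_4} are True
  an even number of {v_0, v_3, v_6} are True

v_0: True, v_1: True, v_2: True, v_3: True, v_4: False, v_5: True, v_6: False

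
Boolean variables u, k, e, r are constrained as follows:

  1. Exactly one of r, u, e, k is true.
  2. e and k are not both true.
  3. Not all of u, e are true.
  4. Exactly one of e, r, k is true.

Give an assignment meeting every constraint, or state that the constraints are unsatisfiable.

u: False, k: False, e: False, r: True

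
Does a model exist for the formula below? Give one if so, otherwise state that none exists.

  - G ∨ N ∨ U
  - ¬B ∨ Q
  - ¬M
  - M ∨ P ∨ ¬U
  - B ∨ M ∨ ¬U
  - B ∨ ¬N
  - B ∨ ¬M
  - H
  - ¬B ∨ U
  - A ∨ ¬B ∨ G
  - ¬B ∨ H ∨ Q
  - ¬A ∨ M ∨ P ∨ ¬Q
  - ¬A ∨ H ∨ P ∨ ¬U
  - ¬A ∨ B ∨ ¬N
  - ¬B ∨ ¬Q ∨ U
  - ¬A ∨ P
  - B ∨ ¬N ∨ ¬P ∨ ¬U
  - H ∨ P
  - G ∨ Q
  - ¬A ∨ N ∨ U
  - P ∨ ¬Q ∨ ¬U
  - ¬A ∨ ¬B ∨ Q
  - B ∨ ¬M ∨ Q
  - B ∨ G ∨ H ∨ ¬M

U: True, Q: True, H: True, P: True, B: True, A: True, M: False, N: False, G: False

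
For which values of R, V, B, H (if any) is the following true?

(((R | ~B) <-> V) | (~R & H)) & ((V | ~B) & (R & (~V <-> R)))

Unsatisfiable

Case R = True: the formula simplifies to V & ((V | ~B) & ~V).
  V = True: the conjunct ~V is False.
  V = False: the conjunct V is False.
Case R = False: the conjunct R is False.
Both cases fail — unsatisfiable.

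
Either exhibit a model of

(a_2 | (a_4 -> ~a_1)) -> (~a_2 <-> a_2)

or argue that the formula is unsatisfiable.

a_1 = True; a_2 = False; a_4 = True

  (a_2 | (a_4 -> ~a_1)) -> (~a_2 <-> a_2) = True
    a_2 | (a_4 -> ~a_1) = False
      a_4 -> ~a_1 = False
        ~a_1 = False
    ~a_2 <-> a_2 = False
      ~a_2 = True
The formula evaluates to True.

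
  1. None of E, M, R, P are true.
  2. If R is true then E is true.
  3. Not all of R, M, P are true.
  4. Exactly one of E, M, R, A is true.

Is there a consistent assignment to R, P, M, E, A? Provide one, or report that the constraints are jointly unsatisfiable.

R = False, P = False, M = False, E = False, A = True

  (1) {E, M, R, P}: 0 true — none ✓
  (2) R=F ⇒ E: vacuous ✓
  (3) {R, M, P}: 0/3 true — not all ✓
  (4) {E, M, R, A}: 1 true — exactly one ✓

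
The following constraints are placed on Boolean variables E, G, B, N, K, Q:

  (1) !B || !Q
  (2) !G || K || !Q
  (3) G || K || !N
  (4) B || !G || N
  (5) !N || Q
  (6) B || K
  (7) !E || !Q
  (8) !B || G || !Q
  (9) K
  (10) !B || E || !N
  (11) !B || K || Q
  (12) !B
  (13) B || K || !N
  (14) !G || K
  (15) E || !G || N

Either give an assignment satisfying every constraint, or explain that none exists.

Unit clause (K) forces K = True.
Unit clause (!B) forces B = False.
Set E = False.
Set G = False.
Set N = True.
  then (!N || Q) forces Q = True.
All clauses satisfied.

E: False; G: False; B: False; N: True; K: True; Q: True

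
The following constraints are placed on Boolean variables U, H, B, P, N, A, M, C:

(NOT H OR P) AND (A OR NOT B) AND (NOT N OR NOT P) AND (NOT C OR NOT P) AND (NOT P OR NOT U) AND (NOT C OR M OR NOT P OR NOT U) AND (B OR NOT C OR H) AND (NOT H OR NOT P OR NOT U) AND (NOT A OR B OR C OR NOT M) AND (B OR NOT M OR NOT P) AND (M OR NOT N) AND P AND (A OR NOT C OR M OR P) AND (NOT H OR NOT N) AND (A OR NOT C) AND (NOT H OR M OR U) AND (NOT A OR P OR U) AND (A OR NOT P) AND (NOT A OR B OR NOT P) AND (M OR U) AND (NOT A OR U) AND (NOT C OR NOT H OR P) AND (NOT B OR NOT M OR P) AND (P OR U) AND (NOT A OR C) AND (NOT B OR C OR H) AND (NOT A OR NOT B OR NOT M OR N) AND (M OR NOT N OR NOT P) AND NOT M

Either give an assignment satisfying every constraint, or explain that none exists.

No satisfying assignment exists.

Case P = True:
  (NOT N OR NOT P) forces N = False.
  (NOT C OR NOT P) forces C = False.
  (NOT P OR NOT U) forces U = False.
  (A OR NOT P) forces A = True.
  Clause (NOT A OR U) is falsified — contradiction.
Case P = False:
  Clause (P) is falsified — contradiction.
Both cases fail, so the formula is unsatisfiable.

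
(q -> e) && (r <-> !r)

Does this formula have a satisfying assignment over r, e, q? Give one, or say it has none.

Unsatisfiable — no assignment works.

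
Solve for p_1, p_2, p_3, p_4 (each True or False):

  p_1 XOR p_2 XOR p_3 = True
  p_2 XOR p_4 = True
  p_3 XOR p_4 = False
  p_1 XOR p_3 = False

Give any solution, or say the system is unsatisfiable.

p_1 = False, p_2 = True, p_3 = False, p_4 = False

p_1 XOR p_2 XOR p_3 = F XOR T XOR F = True ✓
p_2 XOR p_4 = T XOR F = True ✓
p_3 XOR p_4 = F XOR F = False ✓
p_1 XOR p_3 = F XOR F = False ✓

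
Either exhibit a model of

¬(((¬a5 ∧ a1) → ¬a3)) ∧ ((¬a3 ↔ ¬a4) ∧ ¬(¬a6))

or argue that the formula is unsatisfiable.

a1: True, a3: True, a4: True, a5: False, a6: True

  ¬(((¬a5 ∧ a1) → ¬a3)) = True
    (¬a5 ∧ a1) → ¬a3 = False
      ¬a5 ∧ a1 = True
        ¬a5 = True
      ¬a3 = False
  (¬a3 ↔ ¬a4) ∧ ¬(¬a6) = True
    ¬a3 ↔ ¬a4 = True
      ¬a3 = False
      ¬a4 = False
    ¬(¬a6) = True
      ¬a6 = False
Both conjuncts True, so the formula holds.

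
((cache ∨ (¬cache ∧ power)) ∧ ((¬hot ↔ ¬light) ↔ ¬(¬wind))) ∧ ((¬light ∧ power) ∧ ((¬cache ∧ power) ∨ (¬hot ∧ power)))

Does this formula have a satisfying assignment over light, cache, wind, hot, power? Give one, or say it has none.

light = False; cache = False; wind = False; hot = True; power = True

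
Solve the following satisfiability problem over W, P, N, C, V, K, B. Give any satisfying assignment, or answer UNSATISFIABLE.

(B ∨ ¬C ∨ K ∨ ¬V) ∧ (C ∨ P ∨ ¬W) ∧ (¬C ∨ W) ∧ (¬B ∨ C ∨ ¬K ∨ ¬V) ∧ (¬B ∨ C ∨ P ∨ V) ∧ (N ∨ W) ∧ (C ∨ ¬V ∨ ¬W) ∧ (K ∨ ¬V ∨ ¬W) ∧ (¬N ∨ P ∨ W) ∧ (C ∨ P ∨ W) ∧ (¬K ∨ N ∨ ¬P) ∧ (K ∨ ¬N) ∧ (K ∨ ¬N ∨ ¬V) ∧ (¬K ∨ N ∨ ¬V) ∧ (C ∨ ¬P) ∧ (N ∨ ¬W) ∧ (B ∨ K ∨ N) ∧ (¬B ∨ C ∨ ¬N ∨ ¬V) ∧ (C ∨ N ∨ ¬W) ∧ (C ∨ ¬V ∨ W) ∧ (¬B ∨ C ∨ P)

W=T, P=T, N=T, C=T, V=T, K=T, B=F

Try W = False:
  (¬C ∨ W) forces C = False.
  (N ∨ W) forces N = True.
  (¬N ∨ P ∨ W) forces P = True.
  clause (C ∨ ¬P) is falsified — backtrack.
So W = True.
  then (N ∨ ¬W) forces N = True.
  then (K ∨ ¬N) forces K = True.
Set P = True.
  then (C ∨ ¬P) forces C = True.
Set V = True.
Set B = False.
All clauses satisfied.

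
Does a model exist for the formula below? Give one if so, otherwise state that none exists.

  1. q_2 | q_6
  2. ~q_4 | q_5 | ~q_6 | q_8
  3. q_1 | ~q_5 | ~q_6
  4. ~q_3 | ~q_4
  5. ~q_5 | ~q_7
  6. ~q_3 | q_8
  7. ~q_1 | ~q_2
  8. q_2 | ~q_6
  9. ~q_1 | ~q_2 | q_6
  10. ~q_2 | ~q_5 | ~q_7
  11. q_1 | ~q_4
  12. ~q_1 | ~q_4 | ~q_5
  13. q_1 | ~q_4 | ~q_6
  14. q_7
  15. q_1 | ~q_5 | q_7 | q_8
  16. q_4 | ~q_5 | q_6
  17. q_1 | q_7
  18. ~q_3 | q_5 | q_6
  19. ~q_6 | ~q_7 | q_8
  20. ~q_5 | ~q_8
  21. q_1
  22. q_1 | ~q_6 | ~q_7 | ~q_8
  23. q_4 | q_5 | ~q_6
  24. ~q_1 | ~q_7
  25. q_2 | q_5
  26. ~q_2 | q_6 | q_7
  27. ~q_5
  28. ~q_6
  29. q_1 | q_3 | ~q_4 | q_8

Case q_1 = True:
  (~q_1 | ~q_2) forces q_2 = False.
  (q_2 | q_6) forces q_6 = True.
  Clause (q_2 | ~q_6) is falsified — contradiction.
Case q_1 = False:
  Clause (q_1) is falsified — contradiction.
Both cases fail, so the formula is unsatisfiable.

UNSATISFIABLE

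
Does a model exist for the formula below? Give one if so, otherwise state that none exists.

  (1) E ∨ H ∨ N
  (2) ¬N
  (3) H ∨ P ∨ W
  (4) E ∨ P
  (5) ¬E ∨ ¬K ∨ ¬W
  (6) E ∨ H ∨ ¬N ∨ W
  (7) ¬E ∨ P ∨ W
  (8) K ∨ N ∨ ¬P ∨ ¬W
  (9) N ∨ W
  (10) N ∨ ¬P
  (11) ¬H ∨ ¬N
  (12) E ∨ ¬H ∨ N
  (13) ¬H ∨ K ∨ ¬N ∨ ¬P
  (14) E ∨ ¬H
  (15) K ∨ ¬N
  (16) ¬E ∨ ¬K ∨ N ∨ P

K: False, N: False, W: True, P: False, H: True, E: True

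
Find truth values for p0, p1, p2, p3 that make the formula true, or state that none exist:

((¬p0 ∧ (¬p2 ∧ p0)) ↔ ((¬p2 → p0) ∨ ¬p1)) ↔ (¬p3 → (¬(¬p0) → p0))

p0=F; p1=T; p2=F; p3=F

  ((¬p0 ∧ (¬p2 ∧ p0)) ↔ ((¬p2 → p0) ∨ ¬p1)) ↔ (¬p3 → (¬(¬p0) → p0)) = True
    (¬p0 ∧ (¬p2 ∧ p0)) ↔ ((¬p2 → p0) ∨ ¬p1) = True
      ¬p0 ∧ (¬p2 ∧ p0) = False
        ¬p0 = True
        ¬p2 ∧ p0 = False
          ¬p2 = True
      (¬p2 → p0) ∨ ¬p1 = False
        ¬p2 → p0 = False
          ¬p2 = True
        ¬p1 = False
    ¬p3 → (¬(¬p0) → p0) = True
      ¬p3 = True
      ¬(¬p0) → p0 = True
        ¬(¬p0) = False
          ¬p0 = True
The formula evaluates to True.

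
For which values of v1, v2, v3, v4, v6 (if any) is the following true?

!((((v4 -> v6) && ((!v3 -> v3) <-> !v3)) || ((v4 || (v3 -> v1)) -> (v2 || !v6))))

v1 = True, v2 = False, v3 = False, v4 = False, v6 = True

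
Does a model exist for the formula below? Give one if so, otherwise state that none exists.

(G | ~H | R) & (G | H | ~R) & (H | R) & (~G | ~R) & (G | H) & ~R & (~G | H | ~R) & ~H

Unsatisfiable — no assignment works.

Case R = True:
  Clause (~R) is falsified — contradiction.
Case R = False:
  (H | R) forces H = True.
  Clause (~H) is falsified — contradiction.
Both cases fail, so the formula is unsatisfiable.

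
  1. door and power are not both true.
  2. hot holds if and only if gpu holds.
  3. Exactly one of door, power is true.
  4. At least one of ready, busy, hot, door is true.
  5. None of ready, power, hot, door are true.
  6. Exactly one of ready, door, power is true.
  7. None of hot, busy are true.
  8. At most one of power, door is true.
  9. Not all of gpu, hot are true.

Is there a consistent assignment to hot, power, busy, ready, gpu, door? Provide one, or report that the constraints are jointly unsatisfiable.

UNSATISFIABLE

Case power = True:
  Constraint (5) is violated (power=T) — contradiction.
Case power = False:
  (3) with power=F forces door = True.
  Constraint (5) is violated (door=T) — contradiction.
Both cases fail — unsatisfiable.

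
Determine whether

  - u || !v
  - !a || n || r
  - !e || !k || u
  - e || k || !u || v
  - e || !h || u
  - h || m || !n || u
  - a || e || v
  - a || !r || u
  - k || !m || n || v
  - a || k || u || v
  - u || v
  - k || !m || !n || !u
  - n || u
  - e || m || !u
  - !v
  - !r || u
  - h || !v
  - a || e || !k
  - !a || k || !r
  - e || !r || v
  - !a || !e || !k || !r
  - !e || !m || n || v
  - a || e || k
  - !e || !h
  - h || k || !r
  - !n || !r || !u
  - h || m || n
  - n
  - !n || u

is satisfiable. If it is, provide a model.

v = False, m = True, n = True, u = True, k = True, r = False, e = True, a = False, h = False

Unit clause (!v) forces v = False.
Unit clause (n) forces n = True.
In (!n || u) only u is left, so u = True.
In (!n || !r || !u) only !r is left, so r = False.
Set m = True.
  then (k || !m || !n || !u) forces k = True.
Set e = True.
  then (!e || !h) forces h = False.
Set a = False.
All clauses satisfied.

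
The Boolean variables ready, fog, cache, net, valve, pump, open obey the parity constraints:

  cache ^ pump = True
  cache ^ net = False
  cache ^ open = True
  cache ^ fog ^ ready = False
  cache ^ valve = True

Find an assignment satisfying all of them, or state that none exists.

ready: True; fog: True; cache: False; net: False; valve: True; pump: True; open: True

cache ^ pump = F ^ T = True ✓
cache ^ net = F ^ F = False ✓
cache ^ open = F ^ T = True ✓
cache ^ fog ^ ready = F ^ T ^ T = False ✓
cache ^ valve = F ^ T = True ✓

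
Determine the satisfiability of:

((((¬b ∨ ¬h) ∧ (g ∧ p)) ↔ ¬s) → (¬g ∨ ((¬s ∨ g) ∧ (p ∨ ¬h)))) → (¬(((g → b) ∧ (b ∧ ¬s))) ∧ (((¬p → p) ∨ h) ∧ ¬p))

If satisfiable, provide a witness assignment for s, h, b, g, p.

s=T; h=T; b=T; g=T; p=F

  ((((¬b ∨ ¬h) ∧ (g ∧ p)) ↔ ¬s) → (¬g ∨ ((¬s ∨ g) ∧ (p ∨ ¬h)))) → (¬(((g → b) ∧ (b ∧ ¬s))) ∧ (((¬p → p) ∨ h) ∧ ¬p)) = True
    (((¬b ∨ ¬h) ∧ (g ∧ p)) ↔ ¬s) → (¬g ∨ ((¬s ∨ g) ∧ (p ∨ ¬h))) = False
      ((¬b ∨ ¬h) ∧ (g ∧ p)) ↔ ¬s = True
        (¬b ∨ ¬h) ∧ (g ∧ p) = False
          ¬b ∨ ¬h = False
            ¬b = False
            ¬h = False
          g ∧ p = False
        ¬s = False
      ¬g ∨ ((¬s ∨ g) ∧ (p ∨ ¬h)) = False
        ¬g = False
        (¬s ∨ g) ∧ (p ∨ ¬h) = False
          ¬s ∨ g = True
            ¬s = False
          p ∨ ¬h = False
            ¬h = False
    ¬(((g → b) ∧ (b ∧ ¬s))) ∧ (((¬p → p) ∨ h) ∧ ¬p) = True
      ¬(((g → b) ∧ (b ∧ ¬s))) = True
        (g → b) ∧ (b ∧ ¬s) = False
          g → b = True
          b ∧ ¬s = False
            ¬s = False
      ((¬p → p) ∨ h) ∧ ¬p = True
        (¬p → p) ∨ h = True
          ¬p → p = False
            ¬p = True
        ¬p = True
The formula evaluates to True.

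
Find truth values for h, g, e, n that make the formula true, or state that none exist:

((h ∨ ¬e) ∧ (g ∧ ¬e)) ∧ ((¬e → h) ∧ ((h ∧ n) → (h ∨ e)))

h = True, g = True, e = False, n = True

  (h ∨ ¬e) ∧ (g ∧ ¬e) = True
    h ∨ ¬e = True
      ¬e = True
    g ∧ ¬e = True
      ¬e = True
  (¬e → h) ∧ ((h ∧ n) → (h ∨ e)) = True
    ¬e → h = True
      ¬e = True
    (h ∧ n) → (h ∨ e) = True
      h ∧ n = True
      h ∨ e = True
Both conjuncts True, so the formula holds.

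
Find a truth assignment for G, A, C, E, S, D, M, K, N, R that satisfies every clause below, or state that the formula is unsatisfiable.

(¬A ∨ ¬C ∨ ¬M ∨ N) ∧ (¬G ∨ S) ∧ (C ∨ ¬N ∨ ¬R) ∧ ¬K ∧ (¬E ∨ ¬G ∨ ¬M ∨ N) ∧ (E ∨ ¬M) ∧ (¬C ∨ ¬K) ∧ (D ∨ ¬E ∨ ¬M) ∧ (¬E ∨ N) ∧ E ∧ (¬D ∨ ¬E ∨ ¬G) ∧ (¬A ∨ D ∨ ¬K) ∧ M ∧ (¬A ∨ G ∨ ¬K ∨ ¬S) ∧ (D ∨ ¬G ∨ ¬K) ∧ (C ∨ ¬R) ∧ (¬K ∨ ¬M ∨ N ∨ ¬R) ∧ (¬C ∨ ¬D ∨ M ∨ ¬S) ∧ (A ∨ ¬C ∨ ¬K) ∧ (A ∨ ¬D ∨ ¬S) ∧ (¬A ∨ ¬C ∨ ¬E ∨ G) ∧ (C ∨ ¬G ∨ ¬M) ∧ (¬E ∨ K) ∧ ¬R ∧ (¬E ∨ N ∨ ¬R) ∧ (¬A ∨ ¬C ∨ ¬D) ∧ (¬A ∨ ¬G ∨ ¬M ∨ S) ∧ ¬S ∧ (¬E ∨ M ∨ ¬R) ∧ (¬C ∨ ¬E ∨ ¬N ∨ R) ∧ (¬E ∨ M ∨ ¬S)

The formula is unsatisfiable.

Case E = True:
  (¬K) forces K = False.
  Clause (¬E ∨ K) is falsified — contradiction.
Case E = False:
  Clause (E) is falsified — contradiction.
Both cases fail, so the formula is unsatisfiable.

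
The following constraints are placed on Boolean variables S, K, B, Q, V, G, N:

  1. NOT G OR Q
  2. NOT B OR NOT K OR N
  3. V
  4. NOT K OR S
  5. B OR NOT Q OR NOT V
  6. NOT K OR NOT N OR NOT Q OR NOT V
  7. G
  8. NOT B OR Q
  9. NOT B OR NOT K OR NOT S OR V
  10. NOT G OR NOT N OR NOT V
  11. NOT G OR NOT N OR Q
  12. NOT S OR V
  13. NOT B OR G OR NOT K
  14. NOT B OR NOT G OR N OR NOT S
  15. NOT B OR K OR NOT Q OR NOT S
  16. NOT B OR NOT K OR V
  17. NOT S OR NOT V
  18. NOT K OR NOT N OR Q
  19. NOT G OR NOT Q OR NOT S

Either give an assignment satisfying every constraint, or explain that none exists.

Unit clause (V) forces V = True.
Unit clause (G) forces G = True.
In (NOT G OR NOT N OR NOT V) only NOT N is left, so N = False.
In (NOT S OR NOT V) only NOT S is left, so S = False.
In (NOT G OR Q) only Q is left, so Q = True.
In (NOT K OR S) only NOT K is left, so K = False.
In (B OR NOT Q OR NOT V) only B is left, so B = True.
All clauses satisfied.

S = False; K = False; B = True; Q = True; V = True; G = True; N = False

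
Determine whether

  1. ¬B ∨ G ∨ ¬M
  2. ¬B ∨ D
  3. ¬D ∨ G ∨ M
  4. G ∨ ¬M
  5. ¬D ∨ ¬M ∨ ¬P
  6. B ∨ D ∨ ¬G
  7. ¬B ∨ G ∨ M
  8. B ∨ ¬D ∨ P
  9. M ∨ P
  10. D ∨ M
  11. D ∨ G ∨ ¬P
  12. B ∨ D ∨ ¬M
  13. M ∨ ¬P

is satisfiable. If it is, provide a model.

D: True; B: True; P: False; M: True; G: True

Try D = False:
  (¬B ∨ D) forces B = False.
  (B ∨ D ∨ ¬G) forces G = False.
  (G ∨ ¬M) forces M = False.
  clause (D ∨ M) is falsified — backtrack.
So D = True.
Try B = False:
  (B ∨ ¬D ∨ P) forces P = True.
  (¬D ∨ ¬M ∨ ¬P) forces M = False.
  clause (M ∨ ¬P) is falsified — backtrack.
So B = True.
Set P = False.
  then (M ∨ P) forces M = True.
  then (¬B ∨ G ∨ ¬M) forces G = True.
All clauses satisfied.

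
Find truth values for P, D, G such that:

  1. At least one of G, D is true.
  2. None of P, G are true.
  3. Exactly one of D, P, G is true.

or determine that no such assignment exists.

P = False, D = True, G = False

  (1) {G, D}: 1 true — at least one ✓
  (2) {P, G}: 0 true — none ✓
  (3) {D, P, G}: 1 true — exactly one ✓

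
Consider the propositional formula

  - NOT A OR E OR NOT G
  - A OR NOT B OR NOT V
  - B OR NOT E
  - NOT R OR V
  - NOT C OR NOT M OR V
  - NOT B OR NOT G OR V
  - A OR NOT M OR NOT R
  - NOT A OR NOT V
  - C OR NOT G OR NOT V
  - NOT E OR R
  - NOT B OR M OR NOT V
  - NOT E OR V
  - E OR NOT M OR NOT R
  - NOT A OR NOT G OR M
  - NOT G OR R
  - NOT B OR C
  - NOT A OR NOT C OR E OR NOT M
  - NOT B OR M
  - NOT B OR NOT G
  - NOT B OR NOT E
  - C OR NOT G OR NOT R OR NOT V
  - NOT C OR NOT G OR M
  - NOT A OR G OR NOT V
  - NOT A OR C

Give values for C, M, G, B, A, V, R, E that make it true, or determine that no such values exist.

Set C = False.
  then (NOT B OR C) forces B = False.
  then (NOT A OR C) forces A = False.
  then (B OR NOT E) forces E = False.
Set M = False.
Try G = True:
  (C OR NOT G OR NOT V) forces V = False.
  (NOT R OR V) forces R = False.
  clause (NOT G OR R) is falsified — backtrack.
So G = False.
Set V = False.
  then (NOT R OR V) forces R = False.
All clauses satisfied.

C=F; M=F; G=F; B=F; A=F; V=F; R=F; E=F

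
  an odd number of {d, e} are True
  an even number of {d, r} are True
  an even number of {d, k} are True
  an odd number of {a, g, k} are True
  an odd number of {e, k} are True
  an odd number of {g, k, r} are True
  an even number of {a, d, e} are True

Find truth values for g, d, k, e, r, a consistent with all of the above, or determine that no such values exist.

g: True, d: True, k: True, e: False, r: True, a: True

{d, e}: 1 true → odd ✓
{d, r}: 2 true → even ✓
{d, k}: 2 true → even ✓
{a, g, k}: 3 true → odd ✓
{e, k}: 1 true → odd ✓
{g, k, r}: 3 true → odd ✓
{a, d, e}: 2 true → even ✓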